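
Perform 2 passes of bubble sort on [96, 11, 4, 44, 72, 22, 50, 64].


Initial: [96, 11, 4, 44, 72, 22, 50, 64]
Pass 1: [11, 4, 44, 72, 22, 50, 64, 96] (7 swaps)
Pass 2: [4, 11, 44, 22, 50, 64, 72, 96] (4 swaps)

After 2 passes: [4, 11, 44, 22, 50, 64, 72, 96]


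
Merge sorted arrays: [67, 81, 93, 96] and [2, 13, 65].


Take 2 from B
Take 13 from B
Take 65 from B

Merged: [2, 13, 65, 67, 81, 93, 96]


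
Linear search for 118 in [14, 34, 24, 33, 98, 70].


i=0: 14!=118
i=1: 34!=118
i=2: 24!=118
i=3: 33!=118
i=4: 98!=118
i=5: 70!=118

Not found, 6 comps


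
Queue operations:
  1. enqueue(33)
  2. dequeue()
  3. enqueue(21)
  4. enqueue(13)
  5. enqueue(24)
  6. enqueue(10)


enqueue(33) -> [33]
dequeue()->33, []
enqueue(21) -> [21]
enqueue(13) -> [21, 13]
enqueue(24) -> [21, 13, 24]
enqueue(10) -> [21, 13, 24, 10]

Final queue: [21, 13, 24, 10]


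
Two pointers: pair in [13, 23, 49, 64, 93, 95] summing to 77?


lo=0(13)+hi=5(95)=108
lo=0(13)+hi=4(93)=106
lo=0(13)+hi=3(64)=77

Yes: 13+64=77


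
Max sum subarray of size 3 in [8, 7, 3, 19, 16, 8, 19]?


[0:3]: 18
[1:4]: 29
[2:5]: 38
[3:6]: 43
[4:7]: 43

Max: 43 at [3:6]


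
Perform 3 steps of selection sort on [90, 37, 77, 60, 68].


Initial: [90, 37, 77, 60, 68]
Step 1: min=37 at 1
  Swap: [37, 90, 77, 60, 68]
Step 2: min=60 at 3
  Swap: [37, 60, 77, 90, 68]
Step 3: min=68 at 4
  Swap: [37, 60, 68, 90, 77]

After 3 steps: [37, 60, 68, 90, 77]


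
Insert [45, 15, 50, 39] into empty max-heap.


Insert 45: [45]
Insert 15: [45, 15]
Insert 50: [50, 15, 45]
Insert 39: [50, 39, 45, 15]

Final heap: [50, 39, 45, 15]


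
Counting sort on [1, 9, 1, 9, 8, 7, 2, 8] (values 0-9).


Input: [1, 9, 1, 9, 8, 7, 2, 8]
Counts: [0, 2, 1, 0, 0, 0, 0, 1, 2, 2]

Sorted: [1, 1, 2, 7, 8, 8, 9, 9]


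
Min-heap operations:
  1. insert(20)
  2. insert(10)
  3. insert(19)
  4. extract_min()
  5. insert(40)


insert(20) -> [20]
insert(10) -> [10, 20]
insert(19) -> [10, 20, 19]
extract_min()->10, [19, 20]
insert(40) -> [19, 20, 40]

Final heap: [19, 20, 40]


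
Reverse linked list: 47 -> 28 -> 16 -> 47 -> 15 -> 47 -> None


Step 1: curr=47, set curr.next=prev(None) | reversed so far: 47
Step 2: curr=28, set curr.next=prev(47) | reversed so far: 28 -> 47
Step 3: curr=16, set curr.next=prev(28) | reversed so far: 16 -> 28 -> 47
Step 4: curr=47, set curr.next=prev(16) | reversed so far: 47 -> 16 -> 28 -> 47
Step 5: curr=15, set curr.next=prev(47) | reversed so far: 15 -> 47 -> 16 -> 28 -> 47
Step 6: curr=47, set curr.next=prev(15) | reversed so far: 47 -> 15 -> 47 -> 16 -> 28 -> 47

47 -> 15 -> 47 -> 16 -> 28 -> 47 -> None


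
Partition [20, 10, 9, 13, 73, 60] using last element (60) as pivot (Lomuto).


Pivot: 60
  20 <= 60: advance i (no swap)
  10 <= 60: advance i (no swap)
  9 <= 60: advance i (no swap)
  13 <= 60: advance i (no swap)
Place pivot at 4: [20, 10, 9, 13, 60, 73]

Partitioned: [20, 10, 9, 13, 60, 73]


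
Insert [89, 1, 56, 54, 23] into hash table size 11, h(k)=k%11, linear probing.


Insert 89: h=1 -> slot 1
Insert 1: h=1, 1 probes -> slot 2
Insert 56: h=1, 2 probes -> slot 3
Insert 54: h=10 -> slot 10
Insert 23: h=1, 3 probes -> slot 4

Table: [None, 89, 1, 56, 23, None, None, None, None, None, 54]


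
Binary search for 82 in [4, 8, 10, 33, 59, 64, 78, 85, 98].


Step 1: lo=0, hi=8, mid=4, val=59
Step 2: lo=5, hi=8, mid=6, val=78
Step 3: lo=7, hi=8, mid=7, val=85

Not found


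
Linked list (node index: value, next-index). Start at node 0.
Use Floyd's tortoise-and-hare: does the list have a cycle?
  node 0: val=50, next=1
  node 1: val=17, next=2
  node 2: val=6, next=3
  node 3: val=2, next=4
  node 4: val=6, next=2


Floyd's tortoise (slow, +1) and hare (fast, +2):
  init: slow=0, fast=0
  step 1: slow=1, fast=2
  step 2: slow=2, fast=4
  step 3: slow=3, fast=3
  slow == fast at node 3: cycle detected

Cycle: yes


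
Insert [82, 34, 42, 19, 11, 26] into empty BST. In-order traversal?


Insert 82: root
Insert 34: L from 82
Insert 42: L from 82 -> R from 34
Insert 19: L from 82 -> L from 34
Insert 11: L from 82 -> L from 34 -> L from 19
Insert 26: L from 82 -> L from 34 -> R from 19

In-order: [11, 19, 26, 34, 42, 82]


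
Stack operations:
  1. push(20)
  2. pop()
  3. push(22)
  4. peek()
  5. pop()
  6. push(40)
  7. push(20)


push(20) -> [20]
pop()->20, []
push(22) -> [22]
peek()->22
pop()->22, []
push(40) -> [40]
push(20) -> [40, 20]

Final stack: [40, 20]


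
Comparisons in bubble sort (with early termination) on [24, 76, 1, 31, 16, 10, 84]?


Algorithm: bubble sort (with early termination)
Input: [24, 76, 1, 31, 16, 10, 84]
Sorted: [1, 10, 16, 24, 31, 76, 84]

20


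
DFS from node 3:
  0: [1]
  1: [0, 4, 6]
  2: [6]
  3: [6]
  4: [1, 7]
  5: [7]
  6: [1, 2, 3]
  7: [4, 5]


Visit 3, push [6]
Visit 6, push [2, 1]
Visit 1, push [4, 0]
Visit 0, push []
Visit 4, push [7]
Visit 7, push [5]
Visit 5, push []
Visit 2, push []

DFS order: [3, 6, 1, 0, 4, 7, 5, 2]


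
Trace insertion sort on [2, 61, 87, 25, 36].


Initial: [2, 61, 87, 25, 36]
Insert 61: [2, 61, 87, 25, 36]
Insert 87: [2, 61, 87, 25, 36]
Insert 25: [2, 25, 61, 87, 36]
Insert 36: [2, 25, 36, 61, 87]

Sorted: [2, 25, 36, 61, 87]


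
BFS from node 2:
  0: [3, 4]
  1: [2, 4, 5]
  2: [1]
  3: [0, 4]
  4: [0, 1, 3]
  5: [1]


Visit 2, enqueue [1]
Visit 1, enqueue [4, 5]
Visit 4, enqueue [0, 3]
Visit 5, enqueue []
Visit 0, enqueue []
Visit 3, enqueue []

BFS order: [2, 1, 4, 5, 0, 3]


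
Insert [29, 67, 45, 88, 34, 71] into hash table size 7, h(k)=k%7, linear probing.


Insert 29: h=1 -> slot 1
Insert 67: h=4 -> slot 4
Insert 45: h=3 -> slot 3
Insert 88: h=4, 1 probes -> slot 5
Insert 34: h=6 -> slot 6
Insert 71: h=1, 1 probes -> slot 2

Table: [None, 29, 71, 45, 67, 88, 34]


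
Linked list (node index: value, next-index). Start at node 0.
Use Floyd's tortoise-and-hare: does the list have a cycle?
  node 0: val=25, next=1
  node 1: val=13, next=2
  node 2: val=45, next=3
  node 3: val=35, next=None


Floyd's tortoise (slow, +1) and hare (fast, +2):
  init: slow=0, fast=0
  step 1: slow=1, fast=2
  step 2: fast 2->3->None, no cycle

Cycle: no


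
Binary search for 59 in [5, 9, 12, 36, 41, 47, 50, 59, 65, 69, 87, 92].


Step 1: lo=0, hi=11, mid=5, val=47
Step 2: lo=6, hi=11, mid=8, val=65
Step 3: lo=6, hi=7, mid=6, val=50
Step 4: lo=7, hi=7, mid=7, val=59

Found at index 7


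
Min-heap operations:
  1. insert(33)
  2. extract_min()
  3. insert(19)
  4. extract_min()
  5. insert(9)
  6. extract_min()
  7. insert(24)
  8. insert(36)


insert(33) -> [33]
extract_min()->33, []
insert(19) -> [19]
extract_min()->19, []
insert(9) -> [9]
extract_min()->9, []
insert(24) -> [24]
insert(36) -> [24, 36]

Final heap: [24, 36]


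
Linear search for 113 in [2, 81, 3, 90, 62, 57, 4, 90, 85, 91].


i=0: 2!=113
i=1: 81!=113
i=2: 3!=113
i=3: 90!=113
i=4: 62!=113
i=5: 57!=113
i=6: 4!=113
i=7: 90!=113
i=8: 85!=113
i=9: 91!=113

Not found, 10 comps


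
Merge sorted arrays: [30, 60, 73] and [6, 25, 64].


Take 6 from B
Take 25 from B
Take 30 from A
Take 60 from A
Take 64 from B

Merged: [6, 25, 30, 60, 64, 73]


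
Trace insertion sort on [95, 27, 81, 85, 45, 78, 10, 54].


Initial: [95, 27, 81, 85, 45, 78, 10, 54]
Insert 27: [27, 95, 81, 85, 45, 78, 10, 54]
Insert 81: [27, 81, 95, 85, 45, 78, 10, 54]
Insert 85: [27, 81, 85, 95, 45, 78, 10, 54]
Insert 45: [27, 45, 81, 85, 95, 78, 10, 54]
Insert 78: [27, 45, 78, 81, 85, 95, 10, 54]
Insert 10: [10, 27, 45, 78, 81, 85, 95, 54]
Insert 54: [10, 27, 45, 54, 78, 81, 85, 95]

Sorted: [10, 27, 45, 54, 78, 81, 85, 95]


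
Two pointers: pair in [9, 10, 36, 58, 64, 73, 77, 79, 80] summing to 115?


lo=0(9)+hi=8(80)=89
lo=1(10)+hi=8(80)=90
lo=2(36)+hi=8(80)=116
lo=2(36)+hi=7(79)=115

Yes: 36+79=115


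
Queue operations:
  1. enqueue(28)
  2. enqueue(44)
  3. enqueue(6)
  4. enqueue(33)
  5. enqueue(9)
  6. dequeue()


enqueue(28) -> [28]
enqueue(44) -> [28, 44]
enqueue(6) -> [28, 44, 6]
enqueue(33) -> [28, 44, 6, 33]
enqueue(9) -> [28, 44, 6, 33, 9]
dequeue()->28, [44, 6, 33, 9]

Final queue: [44, 6, 33, 9]


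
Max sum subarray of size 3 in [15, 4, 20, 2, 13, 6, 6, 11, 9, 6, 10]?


[0:3]: 39
[1:4]: 26
[2:5]: 35
[3:6]: 21
[4:7]: 25
[5:8]: 23
[6:9]: 26
[7:10]: 26
[8:11]: 25

Max: 39 at [0:3]


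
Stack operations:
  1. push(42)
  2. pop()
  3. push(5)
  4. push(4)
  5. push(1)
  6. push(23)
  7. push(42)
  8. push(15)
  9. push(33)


push(42) -> [42]
pop()->42, []
push(5) -> [5]
push(4) -> [5, 4]
push(1) -> [5, 4, 1]
push(23) -> [5, 4, 1, 23]
push(42) -> [5, 4, 1, 23, 42]
push(15) -> [5, 4, 1, 23, 42, 15]
push(33) -> [5, 4, 1, 23, 42, 15, 33]

Final stack: [5, 4, 1, 23, 42, 15, 33]


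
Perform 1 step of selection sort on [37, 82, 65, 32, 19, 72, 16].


Initial: [37, 82, 65, 32, 19, 72, 16]
Step 1: min=16 at 6
  Swap: [16, 82, 65, 32, 19, 72, 37]

After 1 step: [16, 82, 65, 32, 19, 72, 37]


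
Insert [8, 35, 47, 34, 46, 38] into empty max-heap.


Insert 8: [8]
Insert 35: [35, 8]
Insert 47: [47, 8, 35]
Insert 34: [47, 34, 35, 8]
Insert 46: [47, 46, 35, 8, 34]
Insert 38: [47, 46, 38, 8, 34, 35]

Final heap: [47, 46, 38, 8, 34, 35]


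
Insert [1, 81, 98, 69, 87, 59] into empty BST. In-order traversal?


Insert 1: root
Insert 81: R from 1
Insert 98: R from 1 -> R from 81
Insert 69: R from 1 -> L from 81
Insert 87: R from 1 -> R from 81 -> L from 98
Insert 59: R from 1 -> L from 81 -> L from 69

In-order: [1, 59, 69, 81, 87, 98]


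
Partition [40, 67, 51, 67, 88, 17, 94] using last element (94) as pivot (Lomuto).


Pivot: 94
  40 <= 94: advance i (no swap)
  67 <= 94: advance i (no swap)
  51 <= 94: advance i (no swap)
  67 <= 94: advance i (no swap)
  88 <= 94: advance i (no swap)
  17 <= 94: advance i (no swap)
Place pivot at 6: [40, 67, 51, 67, 88, 17, 94]

Partitioned: [40, 67, 51, 67, 88, 17, 94]


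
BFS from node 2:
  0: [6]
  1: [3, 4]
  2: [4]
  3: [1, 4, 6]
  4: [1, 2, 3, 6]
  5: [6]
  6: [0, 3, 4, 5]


Visit 2, enqueue [4]
Visit 4, enqueue [1, 3, 6]
Visit 1, enqueue []
Visit 3, enqueue []
Visit 6, enqueue [0, 5]
Visit 0, enqueue []
Visit 5, enqueue []

BFS order: [2, 4, 1, 3, 6, 0, 5]


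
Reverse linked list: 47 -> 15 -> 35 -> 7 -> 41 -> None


Step 1: curr=47, set curr.next=prev(None) | reversed so far: 47
Step 2: curr=15, set curr.next=prev(47) | reversed so far: 15 -> 47
Step 3: curr=35, set curr.next=prev(15) | reversed so far: 35 -> 15 -> 47
Step 4: curr=7, set curr.next=prev(35) | reversed so far: 7 -> 35 -> 15 -> 47
Step 5: curr=41, set curr.next=prev(7) | reversed so far: 41 -> 7 -> 35 -> 15 -> 47

41 -> 7 -> 35 -> 15 -> 47 -> None


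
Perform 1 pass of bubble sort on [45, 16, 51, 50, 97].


Initial: [45, 16, 51, 50, 97]
Pass 1: [16, 45, 50, 51, 97] (2 swaps)

After 1 pass: [16, 45, 50, 51, 97]


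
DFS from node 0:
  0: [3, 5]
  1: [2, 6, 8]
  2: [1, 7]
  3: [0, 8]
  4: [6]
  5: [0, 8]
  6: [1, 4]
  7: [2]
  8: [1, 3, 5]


Visit 0, push [5, 3]
Visit 3, push [8]
Visit 8, push [5, 1]
Visit 1, push [6, 2]
Visit 2, push [7]
Visit 7, push []
Visit 6, push [4]
Visit 4, push []
Visit 5, push []

DFS order: [0, 3, 8, 1, 2, 7, 6, 4, 5]


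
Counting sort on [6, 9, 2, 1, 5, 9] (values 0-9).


Input: [6, 9, 2, 1, 5, 9]
Counts: [0, 1, 1, 0, 0, 1, 1, 0, 0, 2]

Sorted: [1, 2, 5, 6, 9, 9]


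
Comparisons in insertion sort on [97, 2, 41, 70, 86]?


Algorithm: insertion sort
Input: [97, 2, 41, 70, 86]
Sorted: [2, 41, 70, 86, 97]

7


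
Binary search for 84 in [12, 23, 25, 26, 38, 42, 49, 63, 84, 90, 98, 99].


Step 1: lo=0, hi=11, mid=5, val=42
Step 2: lo=6, hi=11, mid=8, val=84

Found at index 8


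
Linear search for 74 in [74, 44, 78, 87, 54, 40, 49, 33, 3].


i=0: 74==74 found!

Found at 0, 1 comps


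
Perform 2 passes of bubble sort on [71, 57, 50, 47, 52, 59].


Initial: [71, 57, 50, 47, 52, 59]
Pass 1: [57, 50, 47, 52, 59, 71] (5 swaps)
Pass 2: [50, 47, 52, 57, 59, 71] (3 swaps)

After 2 passes: [50, 47, 52, 57, 59, 71]


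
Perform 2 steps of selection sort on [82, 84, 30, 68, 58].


Initial: [82, 84, 30, 68, 58]
Step 1: min=30 at 2
  Swap: [30, 84, 82, 68, 58]
Step 2: min=58 at 4
  Swap: [30, 58, 82, 68, 84]

After 2 steps: [30, 58, 82, 68, 84]


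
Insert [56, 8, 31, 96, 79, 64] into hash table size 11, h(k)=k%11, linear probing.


Insert 56: h=1 -> slot 1
Insert 8: h=8 -> slot 8
Insert 31: h=9 -> slot 9
Insert 96: h=8, 2 probes -> slot 10
Insert 79: h=2 -> slot 2
Insert 64: h=9, 2 probes -> slot 0

Table: [64, 56, 79, None, None, None, None, None, 8, 31, 96]


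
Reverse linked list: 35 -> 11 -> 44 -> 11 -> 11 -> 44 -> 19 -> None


Step 1: curr=35, set curr.next=prev(None) | reversed so far: 35
Step 2: curr=11, set curr.next=prev(35) | reversed so far: 11 -> 35
Step 3: curr=44, set curr.next=prev(11) | reversed so far: 44 -> 11 -> 35
Step 4: curr=11, set curr.next=prev(44) | reversed so far: 11 -> 44 -> 11 -> 35
Step 5: curr=11, set curr.next=prev(11) | reversed so far: 11 -> 11 -> 44 -> 11 -> 35
Step 6: curr=44, set curr.next=prev(11) | reversed so far: 44 -> 11 -> 11 -> 44 -> 11 -> 35
Step 7: curr=19, set curr.next=prev(44) | reversed so far: 19 -> 44 -> 11 -> 11 -> 44 -> 11 -> 35

19 -> 44 -> 11 -> 11 -> 44 -> 11 -> 35 -> None


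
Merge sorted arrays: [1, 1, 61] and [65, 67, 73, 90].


Take 1 from A
Take 1 from A
Take 61 from A

Merged: [1, 1, 61, 65, 67, 73, 90]


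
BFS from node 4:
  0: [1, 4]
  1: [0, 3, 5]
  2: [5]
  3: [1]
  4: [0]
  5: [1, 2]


Visit 4, enqueue [0]
Visit 0, enqueue [1]
Visit 1, enqueue [3, 5]
Visit 3, enqueue []
Visit 5, enqueue [2]
Visit 2, enqueue []

BFS order: [4, 0, 1, 3, 5, 2]


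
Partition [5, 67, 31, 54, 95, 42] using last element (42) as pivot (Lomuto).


Pivot: 42
  5 <= 42: advance i (no swap)
  31 <= 42: swap -> [5, 31, 67, 54, 95, 42]
Place pivot at 2: [5, 31, 42, 54, 95, 67]

Partitioned: [5, 31, 42, 54, 95, 67]


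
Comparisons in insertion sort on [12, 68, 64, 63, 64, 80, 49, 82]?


Algorithm: insertion sort
Input: [12, 68, 64, 63, 64, 80, 49, 82]
Sorted: [12, 49, 63, 64, 64, 68, 80, 82]

16


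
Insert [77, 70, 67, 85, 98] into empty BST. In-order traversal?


Insert 77: root
Insert 70: L from 77
Insert 67: L from 77 -> L from 70
Insert 85: R from 77
Insert 98: R from 77 -> R from 85

In-order: [67, 70, 77, 85, 98]


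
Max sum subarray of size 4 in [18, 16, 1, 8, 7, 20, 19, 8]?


[0:4]: 43
[1:5]: 32
[2:6]: 36
[3:7]: 54
[4:8]: 54

Max: 54 at [3:7]


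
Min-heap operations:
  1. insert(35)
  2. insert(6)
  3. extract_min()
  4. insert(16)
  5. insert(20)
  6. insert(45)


insert(35) -> [35]
insert(6) -> [6, 35]
extract_min()->6, [35]
insert(16) -> [16, 35]
insert(20) -> [16, 35, 20]
insert(45) -> [16, 35, 20, 45]

Final heap: [16, 35, 20, 45]


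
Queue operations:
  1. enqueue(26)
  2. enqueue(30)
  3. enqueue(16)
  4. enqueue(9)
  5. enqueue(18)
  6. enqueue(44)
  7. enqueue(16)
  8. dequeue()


enqueue(26) -> [26]
enqueue(30) -> [26, 30]
enqueue(16) -> [26, 30, 16]
enqueue(9) -> [26, 30, 16, 9]
enqueue(18) -> [26, 30, 16, 9, 18]
enqueue(44) -> [26, 30, 16, 9, 18, 44]
enqueue(16) -> [26, 30, 16, 9, 18, 44, 16]
dequeue()->26, [30, 16, 9, 18, 44, 16]

Final queue: [30, 16, 9, 18, 44, 16]


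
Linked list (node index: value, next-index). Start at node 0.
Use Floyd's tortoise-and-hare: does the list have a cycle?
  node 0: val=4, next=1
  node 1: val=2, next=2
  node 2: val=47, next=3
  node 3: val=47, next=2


Floyd's tortoise (slow, +1) and hare (fast, +2):
  init: slow=0, fast=0
  step 1: slow=1, fast=2
  step 2: slow=2, fast=2
  slow == fast at node 2: cycle detected

Cycle: yes


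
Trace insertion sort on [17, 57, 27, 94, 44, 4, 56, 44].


Initial: [17, 57, 27, 94, 44, 4, 56, 44]
Insert 57: [17, 57, 27, 94, 44, 4, 56, 44]
Insert 27: [17, 27, 57, 94, 44, 4, 56, 44]
Insert 94: [17, 27, 57, 94, 44, 4, 56, 44]
Insert 44: [17, 27, 44, 57, 94, 4, 56, 44]
Insert 4: [4, 17, 27, 44, 57, 94, 56, 44]
Insert 56: [4, 17, 27, 44, 56, 57, 94, 44]
Insert 44: [4, 17, 27, 44, 44, 56, 57, 94]

Sorted: [4, 17, 27, 44, 44, 56, 57, 94]


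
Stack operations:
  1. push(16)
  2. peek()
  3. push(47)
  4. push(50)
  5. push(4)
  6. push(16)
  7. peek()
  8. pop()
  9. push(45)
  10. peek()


push(16) -> [16]
peek()->16
push(47) -> [16, 47]
push(50) -> [16, 47, 50]
push(4) -> [16, 47, 50, 4]
push(16) -> [16, 47, 50, 4, 16]
peek()->16
pop()->16, [16, 47, 50, 4]
push(45) -> [16, 47, 50, 4, 45]
peek()->45

Final stack: [16, 47, 50, 4, 45]


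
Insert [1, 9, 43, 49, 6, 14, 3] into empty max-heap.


Insert 1: [1]
Insert 9: [9, 1]
Insert 43: [43, 1, 9]
Insert 49: [49, 43, 9, 1]
Insert 6: [49, 43, 9, 1, 6]
Insert 14: [49, 43, 14, 1, 6, 9]
Insert 3: [49, 43, 14, 1, 6, 9, 3]

Final heap: [49, 43, 14, 1, 6, 9, 3]


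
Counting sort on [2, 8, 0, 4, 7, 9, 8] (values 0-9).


Input: [2, 8, 0, 4, 7, 9, 8]
Counts: [1, 0, 1, 0, 1, 0, 0, 1, 2, 1]

Sorted: [0, 2, 4, 7, 8, 8, 9]


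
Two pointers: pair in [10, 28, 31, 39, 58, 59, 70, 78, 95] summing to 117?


lo=0(10)+hi=8(95)=105
lo=1(28)+hi=8(95)=123
lo=1(28)+hi=7(78)=106
lo=2(31)+hi=7(78)=109
lo=3(39)+hi=7(78)=117

Yes: 39+78=117


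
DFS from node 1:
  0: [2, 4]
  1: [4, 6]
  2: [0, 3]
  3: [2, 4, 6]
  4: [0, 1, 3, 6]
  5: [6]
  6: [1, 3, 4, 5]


Visit 1, push [6, 4]
Visit 4, push [6, 3, 0]
Visit 0, push [2]
Visit 2, push [3]
Visit 3, push [6]
Visit 6, push [5]
Visit 5, push []

DFS order: [1, 4, 0, 2, 3, 6, 5]


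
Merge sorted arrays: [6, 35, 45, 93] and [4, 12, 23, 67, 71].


Take 4 from B
Take 6 from A
Take 12 from B
Take 23 from B
Take 35 from A
Take 45 from A
Take 67 from B
Take 71 from B

Merged: [4, 6, 12, 23, 35, 45, 67, 71, 93]


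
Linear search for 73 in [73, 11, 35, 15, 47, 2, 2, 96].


i=0: 73==73 found!

Found at 0, 1 comps


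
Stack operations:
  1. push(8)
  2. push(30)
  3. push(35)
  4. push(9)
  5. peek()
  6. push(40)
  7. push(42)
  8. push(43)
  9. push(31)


push(8) -> [8]
push(30) -> [8, 30]
push(35) -> [8, 30, 35]
push(9) -> [8, 30, 35, 9]
peek()->9
push(40) -> [8, 30, 35, 9, 40]
push(42) -> [8, 30, 35, 9, 40, 42]
push(43) -> [8, 30, 35, 9, 40, 42, 43]
push(31) -> [8, 30, 35, 9, 40, 42, 43, 31]

Final stack: [8, 30, 35, 9, 40, 42, 43, 31]


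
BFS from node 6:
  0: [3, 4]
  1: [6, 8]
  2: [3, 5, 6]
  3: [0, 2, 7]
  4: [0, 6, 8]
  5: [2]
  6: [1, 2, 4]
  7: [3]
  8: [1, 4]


Visit 6, enqueue [1, 2, 4]
Visit 1, enqueue [8]
Visit 2, enqueue [3, 5]
Visit 4, enqueue [0]
Visit 8, enqueue []
Visit 3, enqueue [7]
Visit 5, enqueue []
Visit 0, enqueue []
Visit 7, enqueue []

BFS order: [6, 1, 2, 4, 8, 3, 5, 0, 7]


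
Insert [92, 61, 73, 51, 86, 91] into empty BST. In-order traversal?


Insert 92: root
Insert 61: L from 92
Insert 73: L from 92 -> R from 61
Insert 51: L from 92 -> L from 61
Insert 86: L from 92 -> R from 61 -> R from 73
Insert 91: L from 92 -> R from 61 -> R from 73 -> R from 86

In-order: [51, 61, 73, 86, 91, 92]


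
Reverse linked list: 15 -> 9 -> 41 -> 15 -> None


Step 1: curr=15, set curr.next=prev(None) | reversed so far: 15
Step 2: curr=9, set curr.next=prev(15) | reversed so far: 9 -> 15
Step 3: curr=41, set curr.next=prev(9) | reversed so far: 41 -> 9 -> 15
Step 4: curr=15, set curr.next=prev(41) | reversed so far: 15 -> 41 -> 9 -> 15

15 -> 41 -> 9 -> 15 -> None


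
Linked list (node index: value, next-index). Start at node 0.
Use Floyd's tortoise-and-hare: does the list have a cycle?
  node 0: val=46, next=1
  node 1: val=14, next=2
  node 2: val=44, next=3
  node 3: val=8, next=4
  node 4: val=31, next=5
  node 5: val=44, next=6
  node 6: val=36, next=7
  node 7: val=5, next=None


Floyd's tortoise (slow, +1) and hare (fast, +2):
  init: slow=0, fast=0
  step 1: slow=1, fast=2
  step 2: slow=2, fast=4
  step 3: slow=3, fast=6
  step 4: fast 6->7->None, no cycle

Cycle: no


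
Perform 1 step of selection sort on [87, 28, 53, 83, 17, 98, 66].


Initial: [87, 28, 53, 83, 17, 98, 66]
Step 1: min=17 at 4
  Swap: [17, 28, 53, 83, 87, 98, 66]

After 1 step: [17, 28, 53, 83, 87, 98, 66]


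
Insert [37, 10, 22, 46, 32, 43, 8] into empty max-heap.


Insert 37: [37]
Insert 10: [37, 10]
Insert 22: [37, 10, 22]
Insert 46: [46, 37, 22, 10]
Insert 32: [46, 37, 22, 10, 32]
Insert 43: [46, 37, 43, 10, 32, 22]
Insert 8: [46, 37, 43, 10, 32, 22, 8]

Final heap: [46, 37, 43, 10, 32, 22, 8]


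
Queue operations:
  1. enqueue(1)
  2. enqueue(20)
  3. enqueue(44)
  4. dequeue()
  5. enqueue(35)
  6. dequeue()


enqueue(1) -> [1]
enqueue(20) -> [1, 20]
enqueue(44) -> [1, 20, 44]
dequeue()->1, [20, 44]
enqueue(35) -> [20, 44, 35]
dequeue()->20, [44, 35]

Final queue: [44, 35]


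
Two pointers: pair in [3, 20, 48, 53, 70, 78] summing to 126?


lo=0(3)+hi=5(78)=81
lo=1(20)+hi=5(78)=98
lo=2(48)+hi=5(78)=126

Yes: 48+78=126


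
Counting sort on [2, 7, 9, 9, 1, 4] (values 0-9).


Input: [2, 7, 9, 9, 1, 4]
Counts: [0, 1, 1, 0, 1, 0, 0, 1, 0, 2]

Sorted: [1, 2, 4, 7, 9, 9]


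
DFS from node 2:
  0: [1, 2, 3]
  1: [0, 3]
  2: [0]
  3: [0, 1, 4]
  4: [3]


Visit 2, push [0]
Visit 0, push [3, 1]
Visit 1, push [3]
Visit 3, push [4]
Visit 4, push []

DFS order: [2, 0, 1, 3, 4]


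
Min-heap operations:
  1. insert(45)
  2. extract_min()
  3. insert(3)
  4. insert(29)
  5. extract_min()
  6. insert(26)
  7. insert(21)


insert(45) -> [45]
extract_min()->45, []
insert(3) -> [3]
insert(29) -> [3, 29]
extract_min()->3, [29]
insert(26) -> [26, 29]
insert(21) -> [21, 29, 26]

Final heap: [21, 29, 26]


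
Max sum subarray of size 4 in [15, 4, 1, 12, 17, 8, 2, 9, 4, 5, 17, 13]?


[0:4]: 32
[1:5]: 34
[2:6]: 38
[3:7]: 39
[4:8]: 36
[5:9]: 23
[6:10]: 20
[7:11]: 35
[8:12]: 39

Max: 39 at [3:7]


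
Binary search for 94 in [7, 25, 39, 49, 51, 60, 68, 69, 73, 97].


Step 1: lo=0, hi=9, mid=4, val=51
Step 2: lo=5, hi=9, mid=7, val=69
Step 3: lo=8, hi=9, mid=8, val=73
Step 4: lo=9, hi=9, mid=9, val=97

Not found


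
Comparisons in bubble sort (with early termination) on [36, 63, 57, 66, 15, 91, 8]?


Algorithm: bubble sort (with early termination)
Input: [36, 63, 57, 66, 15, 91, 8]
Sorted: [8, 15, 36, 57, 63, 66, 91]

21


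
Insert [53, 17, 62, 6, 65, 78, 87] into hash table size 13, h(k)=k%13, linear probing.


Insert 53: h=1 -> slot 1
Insert 17: h=4 -> slot 4
Insert 62: h=10 -> slot 10
Insert 6: h=6 -> slot 6
Insert 65: h=0 -> slot 0
Insert 78: h=0, 2 probes -> slot 2
Insert 87: h=9 -> slot 9

Table: [65, 53, 78, None, 17, None, 6, None, None, 87, 62, None, None]


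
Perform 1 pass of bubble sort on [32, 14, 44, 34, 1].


Initial: [32, 14, 44, 34, 1]
Pass 1: [14, 32, 34, 1, 44] (3 swaps)

After 1 pass: [14, 32, 34, 1, 44]


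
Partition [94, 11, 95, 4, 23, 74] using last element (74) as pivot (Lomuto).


Pivot: 74
  11 <= 74: swap -> [11, 94, 95, 4, 23, 74]
  4 <= 74: swap -> [11, 4, 95, 94, 23, 74]
  23 <= 74: swap -> [11, 4, 23, 94, 95, 74]
Place pivot at 3: [11, 4, 23, 74, 95, 94]

Partitioned: [11, 4, 23, 74, 95, 94]


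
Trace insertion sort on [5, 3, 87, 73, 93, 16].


Initial: [5, 3, 87, 73, 93, 16]
Insert 3: [3, 5, 87, 73, 93, 16]
Insert 87: [3, 5, 87, 73, 93, 16]
Insert 73: [3, 5, 73, 87, 93, 16]
Insert 93: [3, 5, 73, 87, 93, 16]
Insert 16: [3, 5, 16, 73, 87, 93]

Sorted: [3, 5, 16, 73, 87, 93]


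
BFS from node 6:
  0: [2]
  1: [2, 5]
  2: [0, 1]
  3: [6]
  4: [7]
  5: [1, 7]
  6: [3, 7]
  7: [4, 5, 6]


Visit 6, enqueue [3, 7]
Visit 3, enqueue []
Visit 7, enqueue [4, 5]
Visit 4, enqueue []
Visit 5, enqueue [1]
Visit 1, enqueue [2]
Visit 2, enqueue [0]
Visit 0, enqueue []

BFS order: [6, 3, 7, 4, 5, 1, 2, 0]


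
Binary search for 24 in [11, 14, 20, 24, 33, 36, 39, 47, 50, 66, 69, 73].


Step 1: lo=0, hi=11, mid=5, val=36
Step 2: lo=0, hi=4, mid=2, val=20
Step 3: lo=3, hi=4, mid=3, val=24

Found at index 3


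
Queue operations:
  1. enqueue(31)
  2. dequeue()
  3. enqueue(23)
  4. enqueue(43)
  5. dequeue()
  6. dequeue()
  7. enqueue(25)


enqueue(31) -> [31]
dequeue()->31, []
enqueue(23) -> [23]
enqueue(43) -> [23, 43]
dequeue()->23, [43]
dequeue()->43, []
enqueue(25) -> [25]

Final queue: [25]


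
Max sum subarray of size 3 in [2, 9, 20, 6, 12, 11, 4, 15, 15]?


[0:3]: 31
[1:4]: 35
[2:5]: 38
[3:6]: 29
[4:7]: 27
[5:8]: 30
[6:9]: 34

Max: 38 at [2:5]


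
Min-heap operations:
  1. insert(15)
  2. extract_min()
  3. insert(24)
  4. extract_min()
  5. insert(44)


insert(15) -> [15]
extract_min()->15, []
insert(24) -> [24]
extract_min()->24, []
insert(44) -> [44]

Final heap: [44]


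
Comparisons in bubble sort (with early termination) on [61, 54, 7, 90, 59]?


Algorithm: bubble sort (with early termination)
Input: [61, 54, 7, 90, 59]
Sorted: [7, 54, 59, 61, 90]

9


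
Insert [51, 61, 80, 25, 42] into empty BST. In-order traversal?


Insert 51: root
Insert 61: R from 51
Insert 80: R from 51 -> R from 61
Insert 25: L from 51
Insert 42: L from 51 -> R from 25

In-order: [25, 42, 51, 61, 80]


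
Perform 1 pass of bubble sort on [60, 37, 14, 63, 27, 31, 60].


Initial: [60, 37, 14, 63, 27, 31, 60]
Pass 1: [37, 14, 60, 27, 31, 60, 63] (5 swaps)

After 1 pass: [37, 14, 60, 27, 31, 60, 63]


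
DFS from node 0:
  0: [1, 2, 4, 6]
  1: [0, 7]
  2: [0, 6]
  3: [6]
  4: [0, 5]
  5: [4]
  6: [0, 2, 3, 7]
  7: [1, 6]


Visit 0, push [6, 4, 2, 1]
Visit 1, push [7]
Visit 7, push [6]
Visit 6, push [3, 2]
Visit 2, push []
Visit 3, push []
Visit 4, push [5]
Visit 5, push []

DFS order: [0, 1, 7, 6, 2, 3, 4, 5]


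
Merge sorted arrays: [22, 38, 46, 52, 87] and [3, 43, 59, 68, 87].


Take 3 from B
Take 22 from A
Take 38 from A
Take 43 from B
Take 46 from A
Take 52 from A
Take 59 from B
Take 68 from B
Take 87 from A

Merged: [3, 22, 38, 43, 46, 52, 59, 68, 87, 87]


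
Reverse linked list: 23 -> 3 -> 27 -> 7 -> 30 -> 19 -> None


Step 1: curr=23, set curr.next=prev(None) | reversed so far: 23
Step 2: curr=3, set curr.next=prev(23) | reversed so far: 3 -> 23
Step 3: curr=27, set curr.next=prev(3) | reversed so far: 27 -> 3 -> 23
Step 4: curr=7, set curr.next=prev(27) | reversed so far: 7 -> 27 -> 3 -> 23
Step 5: curr=30, set curr.next=prev(7) | reversed so far: 30 -> 7 -> 27 -> 3 -> 23
Step 6: curr=19, set curr.next=prev(30) | reversed so far: 19 -> 30 -> 7 -> 27 -> 3 -> 23

19 -> 30 -> 7 -> 27 -> 3 -> 23 -> None


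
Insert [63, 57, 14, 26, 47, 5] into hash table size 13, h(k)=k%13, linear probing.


Insert 63: h=11 -> slot 11
Insert 57: h=5 -> slot 5
Insert 14: h=1 -> slot 1
Insert 26: h=0 -> slot 0
Insert 47: h=8 -> slot 8
Insert 5: h=5, 1 probes -> slot 6

Table: [26, 14, None, None, None, 57, 5, None, 47, None, None, 63, None]


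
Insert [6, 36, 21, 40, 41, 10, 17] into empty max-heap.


Insert 6: [6]
Insert 36: [36, 6]
Insert 21: [36, 6, 21]
Insert 40: [40, 36, 21, 6]
Insert 41: [41, 40, 21, 6, 36]
Insert 10: [41, 40, 21, 6, 36, 10]
Insert 17: [41, 40, 21, 6, 36, 10, 17]

Final heap: [41, 40, 21, 6, 36, 10, 17]


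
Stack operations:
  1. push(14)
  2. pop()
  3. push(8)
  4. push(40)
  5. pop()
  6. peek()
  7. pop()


push(14) -> [14]
pop()->14, []
push(8) -> [8]
push(40) -> [8, 40]
pop()->40, [8]
peek()->8
pop()->8, []

Final stack: []


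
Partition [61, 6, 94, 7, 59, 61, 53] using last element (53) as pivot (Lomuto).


Pivot: 53
  6 <= 53: swap -> [6, 61, 94, 7, 59, 61, 53]
  7 <= 53: swap -> [6, 7, 94, 61, 59, 61, 53]
Place pivot at 2: [6, 7, 53, 61, 59, 61, 94]

Partitioned: [6, 7, 53, 61, 59, 61, 94]


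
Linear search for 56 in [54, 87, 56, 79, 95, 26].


i=0: 54!=56
i=1: 87!=56
i=2: 56==56 found!

Found at 2, 3 comps


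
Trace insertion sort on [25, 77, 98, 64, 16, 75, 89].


Initial: [25, 77, 98, 64, 16, 75, 89]
Insert 77: [25, 77, 98, 64, 16, 75, 89]
Insert 98: [25, 77, 98, 64, 16, 75, 89]
Insert 64: [25, 64, 77, 98, 16, 75, 89]
Insert 16: [16, 25, 64, 77, 98, 75, 89]
Insert 75: [16, 25, 64, 75, 77, 98, 89]
Insert 89: [16, 25, 64, 75, 77, 89, 98]

Sorted: [16, 25, 64, 75, 77, 89, 98]


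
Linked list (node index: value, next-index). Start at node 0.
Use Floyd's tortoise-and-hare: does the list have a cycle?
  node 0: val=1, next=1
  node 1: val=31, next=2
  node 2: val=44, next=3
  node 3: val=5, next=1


Floyd's tortoise (slow, +1) and hare (fast, +2):
  init: slow=0, fast=0
  step 1: slow=1, fast=2
  step 2: slow=2, fast=1
  step 3: slow=3, fast=3
  slow == fast at node 3: cycle detected

Cycle: yes


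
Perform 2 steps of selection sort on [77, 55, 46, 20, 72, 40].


Initial: [77, 55, 46, 20, 72, 40]
Step 1: min=20 at 3
  Swap: [20, 55, 46, 77, 72, 40]
Step 2: min=40 at 5
  Swap: [20, 40, 46, 77, 72, 55]

After 2 steps: [20, 40, 46, 77, 72, 55]


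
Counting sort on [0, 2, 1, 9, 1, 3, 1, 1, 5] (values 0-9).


Input: [0, 2, 1, 9, 1, 3, 1, 1, 5]
Counts: [1, 4, 1, 1, 0, 1, 0, 0, 0, 1]

Sorted: [0, 1, 1, 1, 1, 2, 3, 5, 9]


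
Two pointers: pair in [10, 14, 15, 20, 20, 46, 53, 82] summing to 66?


lo=0(10)+hi=7(82)=92
lo=0(10)+hi=6(53)=63
lo=1(14)+hi=6(53)=67
lo=1(14)+hi=5(46)=60
lo=2(15)+hi=5(46)=61
lo=3(20)+hi=5(46)=66

Yes: 20+46=66


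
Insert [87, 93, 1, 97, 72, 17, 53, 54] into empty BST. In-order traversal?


Insert 87: root
Insert 93: R from 87
Insert 1: L from 87
Insert 97: R from 87 -> R from 93
Insert 72: L from 87 -> R from 1
Insert 17: L from 87 -> R from 1 -> L from 72
Insert 53: L from 87 -> R from 1 -> L from 72 -> R from 17
Insert 54: L from 87 -> R from 1 -> L from 72 -> R from 17 -> R from 53

In-order: [1, 17, 53, 54, 72, 87, 93, 97]


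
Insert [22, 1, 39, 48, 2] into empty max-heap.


Insert 22: [22]
Insert 1: [22, 1]
Insert 39: [39, 1, 22]
Insert 48: [48, 39, 22, 1]
Insert 2: [48, 39, 22, 1, 2]

Final heap: [48, 39, 22, 1, 2]


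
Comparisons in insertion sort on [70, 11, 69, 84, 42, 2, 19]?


Algorithm: insertion sort
Input: [70, 11, 69, 84, 42, 2, 19]
Sorted: [2, 11, 19, 42, 69, 70, 84]

18


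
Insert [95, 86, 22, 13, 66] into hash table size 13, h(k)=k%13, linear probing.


Insert 95: h=4 -> slot 4
Insert 86: h=8 -> slot 8
Insert 22: h=9 -> slot 9
Insert 13: h=0 -> slot 0
Insert 66: h=1 -> slot 1

Table: [13, 66, None, None, 95, None, None, None, 86, 22, None, None, None]


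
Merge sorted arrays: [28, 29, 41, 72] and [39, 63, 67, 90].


Take 28 from A
Take 29 from A
Take 39 from B
Take 41 from A
Take 63 from B
Take 67 from B
Take 72 from A

Merged: [28, 29, 39, 41, 63, 67, 72, 90]


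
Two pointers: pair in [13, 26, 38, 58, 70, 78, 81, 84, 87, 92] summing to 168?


lo=0(13)+hi=9(92)=105
lo=1(26)+hi=9(92)=118
lo=2(38)+hi=9(92)=130
lo=3(58)+hi=9(92)=150
lo=4(70)+hi=9(92)=162
lo=5(78)+hi=9(92)=170
lo=5(78)+hi=8(87)=165
lo=6(81)+hi=8(87)=168

Yes: 81+87=168


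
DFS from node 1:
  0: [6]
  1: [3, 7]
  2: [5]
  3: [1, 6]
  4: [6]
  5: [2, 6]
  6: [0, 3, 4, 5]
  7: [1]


Visit 1, push [7, 3]
Visit 3, push [6]
Visit 6, push [5, 4, 0]
Visit 0, push []
Visit 4, push []
Visit 5, push [2]
Visit 2, push []
Visit 7, push []

DFS order: [1, 3, 6, 0, 4, 5, 2, 7]


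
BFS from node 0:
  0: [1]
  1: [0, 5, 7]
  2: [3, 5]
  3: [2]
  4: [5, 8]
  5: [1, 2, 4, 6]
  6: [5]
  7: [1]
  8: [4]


Visit 0, enqueue [1]
Visit 1, enqueue [5, 7]
Visit 5, enqueue [2, 4, 6]
Visit 7, enqueue []
Visit 2, enqueue [3]
Visit 4, enqueue [8]
Visit 6, enqueue []
Visit 3, enqueue []
Visit 8, enqueue []

BFS order: [0, 1, 5, 7, 2, 4, 6, 3, 8]


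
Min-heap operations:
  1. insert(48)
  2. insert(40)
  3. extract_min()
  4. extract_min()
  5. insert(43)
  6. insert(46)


insert(48) -> [48]
insert(40) -> [40, 48]
extract_min()->40, [48]
extract_min()->48, []
insert(43) -> [43]
insert(46) -> [43, 46]

Final heap: [43, 46]


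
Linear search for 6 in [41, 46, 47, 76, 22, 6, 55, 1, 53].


i=0: 41!=6
i=1: 46!=6
i=2: 47!=6
i=3: 76!=6
i=4: 22!=6
i=5: 6==6 found!

Found at 5, 6 comps


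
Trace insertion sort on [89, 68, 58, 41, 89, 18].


Initial: [89, 68, 58, 41, 89, 18]
Insert 68: [68, 89, 58, 41, 89, 18]
Insert 58: [58, 68, 89, 41, 89, 18]
Insert 41: [41, 58, 68, 89, 89, 18]
Insert 89: [41, 58, 68, 89, 89, 18]
Insert 18: [18, 41, 58, 68, 89, 89]

Sorted: [18, 41, 58, 68, 89, 89]


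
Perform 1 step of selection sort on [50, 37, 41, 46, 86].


Initial: [50, 37, 41, 46, 86]
Step 1: min=37 at 1
  Swap: [37, 50, 41, 46, 86]

After 1 step: [37, 50, 41, 46, 86]


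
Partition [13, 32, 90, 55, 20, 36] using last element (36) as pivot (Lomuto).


Pivot: 36
  13 <= 36: advance i (no swap)
  32 <= 36: advance i (no swap)
  20 <= 36: swap -> [13, 32, 20, 55, 90, 36]
Place pivot at 3: [13, 32, 20, 36, 90, 55]

Partitioned: [13, 32, 20, 36, 90, 55]


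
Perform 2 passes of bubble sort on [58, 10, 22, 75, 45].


Initial: [58, 10, 22, 75, 45]
Pass 1: [10, 22, 58, 45, 75] (3 swaps)
Pass 2: [10, 22, 45, 58, 75] (1 swaps)

After 2 passes: [10, 22, 45, 58, 75]


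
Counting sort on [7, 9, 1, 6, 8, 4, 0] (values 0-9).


Input: [7, 9, 1, 6, 8, 4, 0]
Counts: [1, 1, 0, 0, 1, 0, 1, 1, 1, 1]

Sorted: [0, 1, 4, 6, 7, 8, 9]


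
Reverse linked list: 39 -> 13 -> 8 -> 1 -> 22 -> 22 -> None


Step 1: curr=39, set curr.next=prev(None) | reversed so far: 39
Step 2: curr=13, set curr.next=prev(39) | reversed so far: 13 -> 39
Step 3: curr=8, set curr.next=prev(13) | reversed so far: 8 -> 13 -> 39
Step 4: curr=1, set curr.next=prev(8) | reversed so far: 1 -> 8 -> 13 -> 39
Step 5: curr=22, set curr.next=prev(1) | reversed so far: 22 -> 1 -> 8 -> 13 -> 39
Step 6: curr=22, set curr.next=prev(22) | reversed so far: 22 -> 22 -> 1 -> 8 -> 13 -> 39

22 -> 22 -> 1 -> 8 -> 13 -> 39 -> None


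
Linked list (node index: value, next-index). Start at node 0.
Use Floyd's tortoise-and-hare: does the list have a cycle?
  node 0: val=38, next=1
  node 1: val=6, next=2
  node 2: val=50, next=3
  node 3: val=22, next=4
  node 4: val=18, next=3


Floyd's tortoise (slow, +1) and hare (fast, +2):
  init: slow=0, fast=0
  step 1: slow=1, fast=2
  step 2: slow=2, fast=4
  step 3: slow=3, fast=4
  step 4: slow=4, fast=4
  slow == fast at node 4: cycle detected

Cycle: yes


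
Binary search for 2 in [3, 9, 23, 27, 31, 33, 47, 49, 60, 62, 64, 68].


Step 1: lo=0, hi=11, mid=5, val=33
Step 2: lo=0, hi=4, mid=2, val=23
Step 3: lo=0, hi=1, mid=0, val=3

Not found


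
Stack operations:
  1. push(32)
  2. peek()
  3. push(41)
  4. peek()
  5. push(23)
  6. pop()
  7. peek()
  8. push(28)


push(32) -> [32]
peek()->32
push(41) -> [32, 41]
peek()->41
push(23) -> [32, 41, 23]
pop()->23, [32, 41]
peek()->41
push(28) -> [32, 41, 28]

Final stack: [32, 41, 28]


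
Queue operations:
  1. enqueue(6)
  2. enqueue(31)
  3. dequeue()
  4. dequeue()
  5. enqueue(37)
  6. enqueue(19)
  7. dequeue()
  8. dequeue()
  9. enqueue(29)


enqueue(6) -> [6]
enqueue(31) -> [6, 31]
dequeue()->6, [31]
dequeue()->31, []
enqueue(37) -> [37]
enqueue(19) -> [37, 19]
dequeue()->37, [19]
dequeue()->19, []
enqueue(29) -> [29]

Final queue: [29]


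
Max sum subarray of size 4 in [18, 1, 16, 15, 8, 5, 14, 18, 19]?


[0:4]: 50
[1:5]: 40
[2:6]: 44
[3:7]: 42
[4:8]: 45
[5:9]: 56

Max: 56 at [5:9]


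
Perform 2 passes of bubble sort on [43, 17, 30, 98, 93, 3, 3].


Initial: [43, 17, 30, 98, 93, 3, 3]
Pass 1: [17, 30, 43, 93, 3, 3, 98] (5 swaps)
Pass 2: [17, 30, 43, 3, 3, 93, 98] (2 swaps)

After 2 passes: [17, 30, 43, 3, 3, 93, 98]


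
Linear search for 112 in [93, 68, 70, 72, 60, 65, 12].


i=0: 93!=112
i=1: 68!=112
i=2: 70!=112
i=3: 72!=112
i=4: 60!=112
i=5: 65!=112
i=6: 12!=112

Not found, 7 comps


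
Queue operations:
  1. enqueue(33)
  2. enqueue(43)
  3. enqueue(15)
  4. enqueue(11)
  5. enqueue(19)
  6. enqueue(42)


enqueue(33) -> [33]
enqueue(43) -> [33, 43]
enqueue(15) -> [33, 43, 15]
enqueue(11) -> [33, 43, 15, 11]
enqueue(19) -> [33, 43, 15, 11, 19]
enqueue(42) -> [33, 43, 15, 11, 19, 42]

Final queue: [33, 43, 15, 11, 19, 42]


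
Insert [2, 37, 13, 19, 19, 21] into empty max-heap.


Insert 2: [2]
Insert 37: [37, 2]
Insert 13: [37, 2, 13]
Insert 19: [37, 19, 13, 2]
Insert 19: [37, 19, 13, 2, 19]
Insert 21: [37, 19, 21, 2, 19, 13]

Final heap: [37, 19, 21, 2, 19, 13]


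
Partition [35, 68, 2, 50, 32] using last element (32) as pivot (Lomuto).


Pivot: 32
  2 <= 32: swap -> [2, 68, 35, 50, 32]
Place pivot at 1: [2, 32, 35, 50, 68]

Partitioned: [2, 32, 35, 50, 68]


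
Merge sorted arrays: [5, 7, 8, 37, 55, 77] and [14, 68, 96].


Take 5 from A
Take 7 from A
Take 8 from A
Take 14 from B
Take 37 from A
Take 55 from A
Take 68 from B
Take 77 from A

Merged: [5, 7, 8, 14, 37, 55, 68, 77, 96]


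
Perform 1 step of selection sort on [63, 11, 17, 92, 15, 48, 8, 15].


Initial: [63, 11, 17, 92, 15, 48, 8, 15]
Step 1: min=8 at 6
  Swap: [8, 11, 17, 92, 15, 48, 63, 15]

After 1 step: [8, 11, 17, 92, 15, 48, 63, 15]


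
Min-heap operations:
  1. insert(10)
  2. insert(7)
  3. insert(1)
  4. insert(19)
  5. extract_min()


insert(10) -> [10]
insert(7) -> [7, 10]
insert(1) -> [1, 10, 7]
insert(19) -> [1, 10, 7, 19]
extract_min()->1, [7, 10, 19]

Final heap: [7, 10, 19]


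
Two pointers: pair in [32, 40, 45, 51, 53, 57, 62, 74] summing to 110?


lo=0(32)+hi=7(74)=106
lo=1(40)+hi=7(74)=114
lo=1(40)+hi=6(62)=102
lo=2(45)+hi=6(62)=107
lo=3(51)+hi=6(62)=113
lo=3(51)+hi=5(57)=108
lo=4(53)+hi=5(57)=110

Yes: 53+57=110


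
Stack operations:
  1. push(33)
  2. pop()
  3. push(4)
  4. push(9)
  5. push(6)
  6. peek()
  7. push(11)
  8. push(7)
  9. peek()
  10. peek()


push(33) -> [33]
pop()->33, []
push(4) -> [4]
push(9) -> [4, 9]
push(6) -> [4, 9, 6]
peek()->6
push(11) -> [4, 9, 6, 11]
push(7) -> [4, 9, 6, 11, 7]
peek()->7
peek()->7

Final stack: [4, 9, 6, 11, 7]


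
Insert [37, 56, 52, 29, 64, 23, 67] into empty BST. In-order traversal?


Insert 37: root
Insert 56: R from 37
Insert 52: R from 37 -> L from 56
Insert 29: L from 37
Insert 64: R from 37 -> R from 56
Insert 23: L from 37 -> L from 29
Insert 67: R from 37 -> R from 56 -> R from 64

In-order: [23, 29, 37, 52, 56, 64, 67]


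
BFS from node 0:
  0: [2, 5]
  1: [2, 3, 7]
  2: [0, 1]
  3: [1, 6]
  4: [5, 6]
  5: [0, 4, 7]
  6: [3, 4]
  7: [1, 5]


Visit 0, enqueue [2, 5]
Visit 2, enqueue [1]
Visit 5, enqueue [4, 7]
Visit 1, enqueue [3]
Visit 4, enqueue [6]
Visit 7, enqueue []
Visit 3, enqueue []
Visit 6, enqueue []

BFS order: [0, 2, 5, 1, 4, 7, 3, 6]


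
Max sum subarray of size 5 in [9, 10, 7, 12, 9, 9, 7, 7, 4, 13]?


[0:5]: 47
[1:6]: 47
[2:7]: 44
[3:8]: 44
[4:9]: 36
[5:10]: 40

Max: 47 at [0:5]


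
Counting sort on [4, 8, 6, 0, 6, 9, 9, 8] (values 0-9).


Input: [4, 8, 6, 0, 6, 9, 9, 8]
Counts: [1, 0, 0, 0, 1, 0, 2, 0, 2, 2]

Sorted: [0, 4, 6, 6, 8, 8, 9, 9]


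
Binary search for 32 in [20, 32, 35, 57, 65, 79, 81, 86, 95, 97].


Step 1: lo=0, hi=9, mid=4, val=65
Step 2: lo=0, hi=3, mid=1, val=32

Found at index 1


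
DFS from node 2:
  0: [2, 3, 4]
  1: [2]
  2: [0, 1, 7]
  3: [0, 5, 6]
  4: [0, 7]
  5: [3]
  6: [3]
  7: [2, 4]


Visit 2, push [7, 1, 0]
Visit 0, push [4, 3]
Visit 3, push [6, 5]
Visit 5, push []
Visit 6, push []
Visit 4, push [7]
Visit 7, push []
Visit 1, push []

DFS order: [2, 0, 3, 5, 6, 4, 7, 1]


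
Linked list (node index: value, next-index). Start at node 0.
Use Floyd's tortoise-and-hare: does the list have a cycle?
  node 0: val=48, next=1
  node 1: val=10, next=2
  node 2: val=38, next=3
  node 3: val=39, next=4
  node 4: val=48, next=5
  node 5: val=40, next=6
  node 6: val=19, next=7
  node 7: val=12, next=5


Floyd's tortoise (slow, +1) and hare (fast, +2):
  init: slow=0, fast=0
  step 1: slow=1, fast=2
  step 2: slow=2, fast=4
  step 3: slow=3, fast=6
  step 4: slow=4, fast=5
  step 5: slow=5, fast=7
  step 6: slow=6, fast=6
  slow == fast at node 6: cycle detected

Cycle: yes


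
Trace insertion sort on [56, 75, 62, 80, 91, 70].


Initial: [56, 75, 62, 80, 91, 70]
Insert 75: [56, 75, 62, 80, 91, 70]
Insert 62: [56, 62, 75, 80, 91, 70]
Insert 80: [56, 62, 75, 80, 91, 70]
Insert 91: [56, 62, 75, 80, 91, 70]
Insert 70: [56, 62, 70, 75, 80, 91]

Sorted: [56, 62, 70, 75, 80, 91]
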